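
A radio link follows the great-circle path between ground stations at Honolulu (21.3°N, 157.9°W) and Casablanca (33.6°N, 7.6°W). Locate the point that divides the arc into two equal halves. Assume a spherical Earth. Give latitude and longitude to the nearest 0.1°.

≈ (63.2°N, 94.7°W)

Write both endpoints as unit vectors p₁, p₂ with components (cos φ cos λ, cos φ sin λ, sin φ).
The central angle between the endpoints is δ = arccos(p₁·p₂) ≈ 2.064 rad (118.2°).
Interpolate at f = 1/2 with slerp weights a = sin((1−f)δ)/sin δ ≈ 0.974, b = sin(fδ)/sin δ ≈ 0.974.
p = a·p₁ + b·p₂ ≈ (-0.037, -0.449, 0.893); φ = arcsin(p_z) ≈ 63.24°, λ = atan2(p_y, p_x) ≈ -94.67°.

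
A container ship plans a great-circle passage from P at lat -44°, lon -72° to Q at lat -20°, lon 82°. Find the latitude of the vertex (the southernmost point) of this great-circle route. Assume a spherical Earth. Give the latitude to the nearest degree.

The great circle lies in the plane with unit normal n̂ = (p₁ × p₂)/|p₁ × p₂|.
Here n̂_z ≈ +0.319; the vertex latitude is φ_max = arccos|n̂_z| ≈ 71.4°.

≈ -71°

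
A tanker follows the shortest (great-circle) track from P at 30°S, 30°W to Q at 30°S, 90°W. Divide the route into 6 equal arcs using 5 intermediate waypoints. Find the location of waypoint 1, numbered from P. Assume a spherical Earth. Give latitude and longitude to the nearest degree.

≈ 32°S, 40°W

Write both endpoints as unit vectors p₁, p₂ with components (cos φ cos λ, cos φ sin λ, sin φ).
The central angle between the endpoints is δ = arccos(p₁·p₂) ≈ 0.896 rad (51.3°).
Interpolate at f = 1/6 with slerp weights a = sin((1−f)δ)/sin δ ≈ 0.870, b = sin(fδ)/sin δ ≈ 0.191.
p = a·p₁ + b·p₂ ≈ (0.652, -0.542, -0.530); φ = arcsin(p_z) ≈ -32.02°, λ = atan2(p_y, p_x) ≈ -39.70°.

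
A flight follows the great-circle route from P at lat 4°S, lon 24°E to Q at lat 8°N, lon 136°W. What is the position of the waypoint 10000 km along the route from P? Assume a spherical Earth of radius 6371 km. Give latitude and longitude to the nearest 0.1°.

≈ lat 12.3°N, lon 65.1°W

From cos δ = sin φ₁ sin φ₂ + cos φ₁ cos φ₂ cos Δλ, the central angle is δ ≈ 2.788 rad (159.7°). The total great-circle distance is δ·R ≈ 2.788 × 6371 ≈ 17760 km, so the target fraction is f = 10000/17760 ≈ 0.563.
Interpolate at f ≈ 0.563 with slerp weights a = sin((1−f)δ)/sin δ ≈ 2.707, b = sin(fδ)/sin δ ≈ 2.885.
p = a·p₁ + b·p₂ ≈ (0.412, -0.886, 0.213); φ = arcsin(p_z) ≈ 12.28°, λ = atan2(p_y, p_x) ≈ -65.06°.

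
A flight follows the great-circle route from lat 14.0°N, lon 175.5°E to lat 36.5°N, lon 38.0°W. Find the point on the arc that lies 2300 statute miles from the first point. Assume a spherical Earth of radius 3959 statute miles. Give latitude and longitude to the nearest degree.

≈ lat 41°N, lon 162°W

From cos δ = sin φ₁ sin φ₂ + cos φ₁ cos φ₂ cos Δλ, the central angle is δ ≈ 2.102 rad (120.4°). The total great-circle distance is δ·R ≈ 2.102 × 3959 ≈ 8322 mi, so the target fraction is f = 2300/8322 ≈ 0.276.
Interpolate at f ≈ 0.276 with slerp weights a = sin((1−f)δ)/sin δ ≈ 1.158, b = sin(fδ)/sin δ ≈ 0.637.
p = a·p₁ + b·p₂ ≈ (-0.717, -0.227, 0.659); φ = arcsin(p_z) ≈ 41.21°, λ = atan2(p_y, p_x) ≈ -162.45°.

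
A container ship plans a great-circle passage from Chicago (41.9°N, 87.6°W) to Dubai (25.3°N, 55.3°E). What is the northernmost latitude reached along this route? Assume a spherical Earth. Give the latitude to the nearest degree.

The great circle lies in the plane with unit normal n̂ = (p₁ × p₂)/|p₁ × p₂|.
Here n̂_z ≈ +0.419; the vertex latitude is φ_max = arccos|n̂_z| ≈ 65.2°.

≈ 65°N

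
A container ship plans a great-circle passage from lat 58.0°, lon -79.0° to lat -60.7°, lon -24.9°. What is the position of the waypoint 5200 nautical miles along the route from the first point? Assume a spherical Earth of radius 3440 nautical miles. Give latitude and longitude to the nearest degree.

≈ lat -24°, lon -47°

Convert each endpoint to a unit vector on the sphere (x = cos φ cos λ, y = cos φ sin λ, z = sin φ).
The central angle between the endpoints is δ = arccos(p₁·p₂) ≈ 2.199 rad (126.0°). The total great-circle distance is δ·R ≈ 2.199 × 3440 ≈ 7564 nmi, so the target fraction is f = 5200/7564 ≈ 0.687.
Interpolate at f ≈ 0.687 with slerp weights a = sin((1−f)δ)/sin δ ≈ 0.784, b = sin(fδ)/sin δ ≈ 1.234.
p = a·p₁ + b·p₂ ≈ (0.627, -0.662, -0.411); φ = arcsin(p_z) ≈ -24.27°, λ = atan2(p_y, p_x) ≈ -46.56°.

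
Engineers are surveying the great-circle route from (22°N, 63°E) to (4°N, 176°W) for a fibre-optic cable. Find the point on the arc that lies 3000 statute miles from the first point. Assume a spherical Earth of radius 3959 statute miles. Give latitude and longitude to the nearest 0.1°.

Write both endpoints as unit vectors p₁, p₂ with components (cos φ cos λ, cos φ sin λ, sin φ).
The central angle between the endpoints is δ = arccos(p₁·p₂) ≈ 2.038 rad (116.8°). The total great-circle distance is δ·R ≈ 2.038 × 3959 ≈ 8068 mi, so the target fraction is f = 3000/8068 ≈ 0.372.
Interpolate at f ≈ 0.372 with slerp weights a = sin((1−f)δ)/sin δ ≈ 1.073, b = sin(fδ)/sin δ ≈ 0.770.
p = a·p₁ + b·p₂ ≈ (-0.314, 0.833, 0.456); φ = arcsin(p_z) ≈ 27.11°, λ = atan2(p_y, p_x) ≈ 110.68°.

≈ (27.1°N, 110.7°E)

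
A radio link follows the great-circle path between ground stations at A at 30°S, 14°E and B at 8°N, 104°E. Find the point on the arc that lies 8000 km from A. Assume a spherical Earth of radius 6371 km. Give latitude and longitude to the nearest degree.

Convert each endpoint to a unit vector on the sphere (x = cos φ cos λ, y = cos φ sin λ, z = sin φ).
The central angle between the endpoints is δ = arccos(p₁·p₂) ≈ 1.640 rad (94.0°). The total great-circle distance is δ·R ≈ 1.640 × 6371 ≈ 10451 km, so the target fraction is f = 8000/10451 ≈ 0.765.
Interpolate at f ≈ 0.765 with slerp weights a = sin((1−f)δ)/sin δ ≈ 0.376, b = sin(fδ)/sin δ ≈ 0.953.
p = a·p₁ + b·p₂ ≈ (0.088, 0.995, -0.055); φ = arcsin(p_z) ≈ -3.18°, λ = atan2(p_y, p_x) ≈ 84.95°.

≈ 3°S, 85°E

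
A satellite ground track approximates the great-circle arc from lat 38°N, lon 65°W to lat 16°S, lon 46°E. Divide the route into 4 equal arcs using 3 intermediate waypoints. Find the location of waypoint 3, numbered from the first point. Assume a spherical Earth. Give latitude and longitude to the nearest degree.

≈ lat 2°N, lon 23°E

From cos δ = sin φ₁ sin φ₂ + cos φ₁ cos φ₂ cos Δλ, the central angle is δ ≈ 2.028 rad (116.2°).
Interpolate at f = 3/4 with slerp weights a = sin((1−f)δ)/sin δ ≈ 0.541, b = sin(fδ)/sin δ ≈ 1.113.
p = a·p₁ + b·p₂ ≈ (0.923, 0.383, 0.026); φ = arcsin(p_z) ≈ 1.51°, λ = atan2(p_y, p_x) ≈ 22.54°.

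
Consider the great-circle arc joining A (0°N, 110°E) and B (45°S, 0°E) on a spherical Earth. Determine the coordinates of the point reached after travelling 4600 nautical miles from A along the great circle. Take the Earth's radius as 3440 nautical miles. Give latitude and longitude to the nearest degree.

≈ (45°S, 39°E)

Write both endpoints as unit vectors p₁, p₂ with components (cos φ cos λ, cos φ sin λ, sin φ).
The central angle between the endpoints is δ = arccos(p₁·p₂) ≈ 1.815 rad (104.0°). The total great-circle distance is δ·R ≈ 1.815 × 3440 ≈ 6244 nmi, so the target fraction is f = 4600/6244 ≈ 0.737.
Interpolate at f ≈ 0.737 with slerp weights a = sin((1−f)δ)/sin δ ≈ 0.474, b = sin(fδ)/sin δ ≈ 1.003.
p = a·p₁ + b·p₂ ≈ (0.547, 0.445, -0.709); φ = arcsin(p_z) ≈ -45.15°, λ = atan2(p_y, p_x) ≈ 39.16°.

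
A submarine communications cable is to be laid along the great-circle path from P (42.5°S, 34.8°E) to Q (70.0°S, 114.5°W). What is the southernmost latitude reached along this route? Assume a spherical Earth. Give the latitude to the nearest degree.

The great circle lies in the plane with unit normal n̂ = (p₁ × p₂)/|p₁ × p₂|.
Here n̂_z ≈ -0.142; the vertex latitude is φ_max = arccos|n̂_z| ≈ 81.9°.

≈ 82°S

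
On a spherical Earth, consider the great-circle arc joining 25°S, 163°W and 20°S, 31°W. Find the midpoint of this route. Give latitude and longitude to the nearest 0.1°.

≈ 45.5°S, 94.7°W

The haversine formula gives a central angle δ ≈ 2.010 rad (115.2°) between the endpoints.
Interpolate at f = 1/2 with slerp weights a = sin((1−f)δ)/sin δ ≈ 0.933, b = sin(fδ)/sin δ ≈ 0.933.
p = a·p₁ + b·p₂ ≈ (-0.057, -0.699, -0.713); φ = arcsin(p_z) ≈ -45.50°, λ = atan2(p_y, p_x) ≈ -94.67°.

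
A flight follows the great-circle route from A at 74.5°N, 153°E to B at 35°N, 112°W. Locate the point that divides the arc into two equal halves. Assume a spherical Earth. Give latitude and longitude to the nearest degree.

The haversine formula gives a central angle δ ≈ 1.008 rad (57.7°) between the endpoints.
Interpolate at f = 1/2 with slerp weights a = sin((1−f)δ)/sin δ ≈ 0.571, b = sin(fδ)/sin δ ≈ 0.571.
p = a·p₁ + b·p₂ ≈ (-0.311, -0.364, 0.878); φ = arcsin(p_z) ≈ 61.37°, λ = atan2(p_y, p_x) ≈ -130.50°.

≈ 61°N, 130°W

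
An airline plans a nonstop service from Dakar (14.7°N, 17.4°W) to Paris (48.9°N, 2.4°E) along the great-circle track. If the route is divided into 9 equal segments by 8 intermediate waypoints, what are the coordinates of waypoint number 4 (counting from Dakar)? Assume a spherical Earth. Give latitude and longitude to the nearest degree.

≈ (30°N, 10°W)

Convert each endpoint to a unit vector on the sphere (x = cos φ cos λ, y = cos φ sin λ, z = sin φ).
The central angle between the endpoints is δ = arccos(p₁·p₂) ≈ 0.661 rad (37.9°).
Interpolate at f = 4/9 with slerp weights a = sin((1−f)δ)/sin δ ≈ 0.585, b = sin(fδ)/sin δ ≈ 0.472.
p = a·p₁ + b·p₂ ≈ (0.850, -0.156, 0.504); φ = arcsin(p_z) ≈ 30.25°, λ = atan2(p_y, p_x) ≈ -10.42°.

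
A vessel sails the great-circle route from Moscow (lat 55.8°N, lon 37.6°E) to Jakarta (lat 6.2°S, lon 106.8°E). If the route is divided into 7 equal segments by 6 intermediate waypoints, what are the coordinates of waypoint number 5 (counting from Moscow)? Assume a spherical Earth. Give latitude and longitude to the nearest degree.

≈ lat 14°N, lon 94°E

The haversine formula gives a central angle δ ≈ 1.461 rad (83.7°) between the endpoints.
Interpolate at f = 5/7 with slerp weights a = sin((1−f)δ)/sin δ ≈ 0.408, b = sin(fδ)/sin δ ≈ 0.870.
p = a·p₁ + b·p₂ ≈ (-0.068, 0.967, 0.244); φ = arcsin(p_z) ≈ 14.09°, λ = atan2(p_y, p_x) ≈ 94.03°.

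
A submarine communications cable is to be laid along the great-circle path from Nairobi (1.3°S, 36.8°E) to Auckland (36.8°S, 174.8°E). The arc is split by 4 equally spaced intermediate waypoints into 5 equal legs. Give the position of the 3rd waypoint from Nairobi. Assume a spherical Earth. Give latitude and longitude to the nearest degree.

From cos δ = sin φ₁ sin φ₂ + cos φ₁ cos φ₂ cos Δλ, the central angle is δ ≈ 2.191 rad (125.5°).
Interpolate at f = 3/5 with slerp weights a = sin((1−f)δ)/sin δ ≈ 0.944, b = sin(fδ)/sin δ ≈ 1.189.
p = a·p₁ + b·p₂ ≈ (-0.192, 0.652, -0.734); φ = arcsin(p_z) ≈ -47.19°, λ = atan2(p_y, p_x) ≈ 106.41°.

≈ 47°S, 106°E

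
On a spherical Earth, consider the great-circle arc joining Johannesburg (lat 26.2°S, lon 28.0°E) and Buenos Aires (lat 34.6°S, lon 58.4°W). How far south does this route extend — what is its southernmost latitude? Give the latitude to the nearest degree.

The great circle lies in the plane with unit normal n̂ = (p₁ × p₂)/|p₁ × p₂|.
Here n̂_z ≈ -0.772; the vertex latitude is φ_max = arccos|n̂_z| ≈ 39.5°.

≈ 39°S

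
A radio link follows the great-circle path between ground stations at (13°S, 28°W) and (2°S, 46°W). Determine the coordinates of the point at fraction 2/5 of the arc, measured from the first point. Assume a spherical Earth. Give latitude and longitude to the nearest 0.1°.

Write both endpoints as unit vectors p₁, p₂ with components (cos φ cos λ, cos φ sin λ, sin φ).
The central angle between the endpoints is δ = arccos(p₁·p₂) ≈ 0.365 rad (20.9°).
Interpolate at f = 2/5 with slerp weights a = sin((1−f)δ)/sin δ ≈ 0.609, b = sin(fδ)/sin δ ≈ 0.408.
p = a·p₁ + b·p₂ ≈ (0.807, -0.571, -0.151); φ = arcsin(p_z) ≈ -8.69°, λ = atan2(p_y, p_x) ≈ -35.32°.

≈ (8.7°S, 35.3°W)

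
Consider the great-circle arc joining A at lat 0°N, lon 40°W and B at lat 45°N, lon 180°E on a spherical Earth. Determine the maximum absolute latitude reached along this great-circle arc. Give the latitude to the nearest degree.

≈ 57°N

The great circle lies in the plane with unit normal n̂ = (p₁ × p₂)/|p₁ × p₂|.
Here n̂_z ≈ -0.541; the vertex latitude is φ_max = arccos|n̂_z| ≈ 57.3°.
Check via Clairaut: cos φ_max = |cos φ₁| · sin C = cos(0.0°)·sin(32.7°) ≈ 0.541, again giving ≈ 57.3°.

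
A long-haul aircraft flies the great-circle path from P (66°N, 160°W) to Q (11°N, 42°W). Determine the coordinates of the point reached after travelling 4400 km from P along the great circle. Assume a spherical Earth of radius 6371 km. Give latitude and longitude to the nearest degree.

Write both endpoints as unit vectors p₁, p₂ with components (cos φ cos λ, cos φ sin λ, sin φ).
The central angle between the endpoints is δ = arccos(p₁·p₂) ≈ 1.584 rad (90.8°). The total great-circle distance is δ·R ≈ 1.584 × 6371 ≈ 10091 km, so the target fraction is f = 4400/10091 ≈ 0.436.
Interpolate at f ≈ 0.436 with slerp weights a = sin((1−f)δ)/sin δ ≈ 0.779, b = sin(fδ)/sin δ ≈ 0.637.
p = a·p₁ + b·p₂ ≈ (0.167, -0.527, 0.833); φ = arcsin(p_z) ≈ 56.45°, λ = atan2(p_y, p_x) ≈ -72.42°.

≈ (56°N, 72°W)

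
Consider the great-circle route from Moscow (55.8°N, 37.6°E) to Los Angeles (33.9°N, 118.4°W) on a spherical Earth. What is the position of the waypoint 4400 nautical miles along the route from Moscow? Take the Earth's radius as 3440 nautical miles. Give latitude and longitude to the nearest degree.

≈ 48°N, 113°W

Convert each endpoint to a unit vector on the sphere (x = cos φ cos λ, y = cos φ sin λ, z = sin φ).
The central angle between the endpoints is δ = arccos(p₁·p₂) ≈ 1.536 rad (88.0°). The total great-circle distance is δ·R ≈ 1.536 × 3440 ≈ 5283 nmi, so the target fraction is f = 4400/5283 ≈ 0.833.
Interpolate at f ≈ 0.833 with slerp weights a = sin((1−f)δ)/sin δ ≈ 0.254, b = sin(fδ)/sin δ ≈ 0.958.
p = a·p₁ + b·p₂ ≈ (-0.265, -0.613, 0.745); φ = arcsin(p_z) ≈ 48.12°, λ = atan2(p_y, p_x) ≈ -113.41°.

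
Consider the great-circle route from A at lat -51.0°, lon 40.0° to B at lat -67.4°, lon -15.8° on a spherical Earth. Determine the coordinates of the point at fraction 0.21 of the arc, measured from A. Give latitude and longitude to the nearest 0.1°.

Write both endpoints as unit vectors p₁, p₂ with components (cos φ cos λ, cos φ sin λ, sin φ).
The central angle between the endpoints is δ = arccos(p₁·p₂) ≈ 0.548 rad (31.4°).
Interpolate at f = 0.21 with slerp weights a = sin((1−f)δ)/sin δ ≈ 0.805, b = sin(fδ)/sin δ ≈ 0.220.
p = a·p₁ + b·p₂ ≈ (0.470, 0.303, -0.829); φ = arcsin(p_z) ≈ -56.03°, λ = atan2(p_y, p_x) ≈ 32.80°.

≈ lat -56.0°, lon 32.8°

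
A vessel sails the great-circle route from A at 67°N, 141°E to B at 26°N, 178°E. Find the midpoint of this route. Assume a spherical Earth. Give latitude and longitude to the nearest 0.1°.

Convert each endpoint to a unit vector on the sphere (x = cos φ cos λ, y = cos φ sin λ, z = sin φ).
The central angle between the endpoints is δ = arccos(p₁·p₂) ≈ 0.818 rad (46.8°).
Interpolate at f = 1/2 with slerp weights a = sin((1−f)δ)/sin δ ≈ 0.545, b = sin(fδ)/sin δ ≈ 0.545.
p = a·p₁ + b·p₂ ≈ (-0.655, 0.151, 0.740); φ = arcsin(p_z) ≈ 47.77°, λ = atan2(p_y, p_x) ≈ 167.01°.

≈ 47.8°N, 167.0°E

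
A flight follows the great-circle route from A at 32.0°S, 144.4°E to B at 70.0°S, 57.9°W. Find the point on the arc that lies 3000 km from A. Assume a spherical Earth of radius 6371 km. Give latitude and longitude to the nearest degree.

Convert each endpoint to a unit vector on the sphere (x = cos φ cos λ, y = cos φ sin λ, z = sin φ).
The central angle between the endpoints is δ = arccos(p₁·p₂) ≈ 1.339 rad (76.7°). The total great-circle distance is δ·R ≈ 1.339 × 6371 ≈ 8532 km, so the target fraction is f = 3000/8532 ≈ 0.352.
Interpolate at f ≈ 0.352 with slerp weights a = sin((1−f)δ)/sin δ ≈ 0.784, b = sin(fδ)/sin δ ≈ 0.466.
p = a·p₁ + b·p₂ ≈ (-0.456, 0.252, -0.854); φ = arcsin(p_z) ≈ -58.60°, λ = atan2(p_y, p_x) ≈ 151.07°.

≈ 59°S, 151°E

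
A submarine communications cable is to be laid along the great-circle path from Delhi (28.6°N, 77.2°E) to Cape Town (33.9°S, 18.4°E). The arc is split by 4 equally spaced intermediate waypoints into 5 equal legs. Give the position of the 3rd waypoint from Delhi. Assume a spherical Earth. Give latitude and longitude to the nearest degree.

The haversine formula gives a central angle δ ≈ 1.460 rad (83.7°) between the endpoints.
Interpolate at f = 3/5 with slerp weights a = sin((1−f)δ)/sin δ ≈ 0.555, b = sin(fδ)/sin δ ≈ 0.773.
p = a·p₁ + b·p₂ ≈ (0.717, 0.677, -0.166); φ = arcsin(p_z) ≈ -9.53°, λ = atan2(p_y, p_x) ≈ 43.39°.

≈ (10°S, 43°E)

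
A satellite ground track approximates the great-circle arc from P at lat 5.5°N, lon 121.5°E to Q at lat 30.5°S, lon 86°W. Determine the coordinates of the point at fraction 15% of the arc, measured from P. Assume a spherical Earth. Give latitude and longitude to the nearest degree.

≈ lat 10°S, lon 136°E

From cos δ = sin φ₁ sin φ₂ + cos φ₁ cos φ₂ cos Δλ, the central angle is δ ≈ 2.514 rad (144.0°).
Interpolate at f = 0.15 with slerp weights a = sin((1−f)δ)/sin δ ≈ 1.437, b = sin(fδ)/sin δ ≈ 0.627.
p = a·p₁ + b·p₂ ≈ (-0.710, 0.681, -0.180); φ = arcsin(p_z) ≈ -10.40°, λ = atan2(p_y, p_x) ≈ 136.19°.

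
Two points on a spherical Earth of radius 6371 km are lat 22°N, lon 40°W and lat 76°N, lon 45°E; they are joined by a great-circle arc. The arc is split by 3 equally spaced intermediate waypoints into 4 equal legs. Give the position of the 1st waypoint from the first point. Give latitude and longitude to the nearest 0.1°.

From cos δ = sin φ₁ sin φ₂ + cos φ₁ cos φ₂ cos Δλ, the central angle is δ ≈ 1.178 rad (67.5°).
Interpolate at f = 1/4 with slerp weights a = sin((1−f)δ)/sin δ ≈ 0.837, b = sin(fδ)/sin δ ≈ 0.314.
p = a·p₁ + b·p₂ ≈ (0.648, -0.445, 0.618); φ = arcsin(p_z) ≈ 38.19°, λ = atan2(p_y, p_x) ≈ -34.47°.

≈ lat 38.2°N, lon 34.5°W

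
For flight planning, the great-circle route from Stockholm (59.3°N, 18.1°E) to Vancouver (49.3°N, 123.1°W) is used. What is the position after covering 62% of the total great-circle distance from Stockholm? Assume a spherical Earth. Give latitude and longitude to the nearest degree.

≈ 71°N, 95°W

The haversine formula gives a central angle δ ≈ 1.168 rad (66.9°) between the endpoints.
Interpolate at f = 0.62 with slerp weights a = sin((1−f)δ)/sin δ ≈ 0.467, b = sin(fδ)/sin δ ≈ 0.720.
p = a·p₁ + b·p₂ ≈ (-0.030, -0.319, 0.947); φ = arcsin(p_z) ≈ 71.29°, λ = atan2(p_y, p_x) ≈ -95.36°.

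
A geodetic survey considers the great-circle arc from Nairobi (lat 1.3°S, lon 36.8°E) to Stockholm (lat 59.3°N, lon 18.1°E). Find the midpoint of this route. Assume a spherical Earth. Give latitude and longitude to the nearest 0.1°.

≈ lat 29.3°N, lon 30.5°E

Write both endpoints as unit vectors p₁, p₂ with components (cos φ cos λ, cos φ sin λ, sin φ).
The central angle between the endpoints is δ = arccos(p₁·p₂) ≈ 1.088 rad (62.4°).
Interpolate at f = 1/2 with slerp weights a = sin((1−f)δ)/sin δ ≈ 0.584, b = sin(fδ)/sin δ ≈ 0.584.
p = a·p₁ + b·p₂ ≈ (0.751, 0.443, 0.489); φ = arcsin(p_z) ≈ 29.29°, λ = atan2(p_y, p_x) ≈ 30.50°.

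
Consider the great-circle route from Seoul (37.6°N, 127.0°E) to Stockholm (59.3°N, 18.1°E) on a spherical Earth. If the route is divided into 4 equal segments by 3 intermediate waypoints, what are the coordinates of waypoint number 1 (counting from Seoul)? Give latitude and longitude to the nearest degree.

Write both endpoints as unit vectors p₁, p₂ with components (cos φ cos λ, cos φ sin λ, sin φ).
The central angle between the endpoints is δ = arccos(p₁·p₂) ≈ 1.166 rad (66.8°).
Interpolate at f = 1/4 with slerp weights a = sin((1−f)δ)/sin δ ≈ 0.835, b = sin(fδ)/sin δ ≈ 0.313.
p = a·p₁ + b·p₂ ≈ (-0.246, 0.578, 0.778); φ = arcsin(p_z) ≈ 51.09°, λ = atan2(p_y, p_x) ≈ 113.09°.

≈ 51°N, 113°E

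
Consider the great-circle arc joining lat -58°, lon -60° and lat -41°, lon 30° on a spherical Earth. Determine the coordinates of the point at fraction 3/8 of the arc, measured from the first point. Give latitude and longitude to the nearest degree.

The haversine formula gives a central angle δ ≈ 0.981 rad (56.2°) between the endpoints.
Interpolate at f = 3/8 with slerp weights a = sin((1−f)δ)/sin δ ≈ 0.692, b = sin(fδ)/sin δ ≈ 0.433.
p = a·p₁ + b·p₂ ≈ (0.466, -0.154, -0.871); φ = arcsin(p_z) ≈ -60.58°, λ = atan2(p_y, p_x) ≈ -18.33°.

≈ lat -61°, lon -18°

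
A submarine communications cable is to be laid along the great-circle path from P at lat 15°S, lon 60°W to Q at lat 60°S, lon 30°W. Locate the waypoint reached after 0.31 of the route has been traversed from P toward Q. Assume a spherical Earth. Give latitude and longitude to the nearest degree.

≈ lat 30°S, lon 54°W

From cos δ = sin φ₁ sin φ₂ + cos φ₁ cos φ₂ cos Δλ, the central angle is δ ≈ 0.873 rad (50.0°).
Interpolate at f = 0.31 with slerp weights a = sin((1−f)δ)/sin δ ≈ 0.739, b = sin(fδ)/sin δ ≈ 0.349.
p = a·p₁ + b·p₂ ≈ (0.508, -0.706, -0.494); φ = arcsin(p_z) ≈ -29.57°, λ = atan2(p_y, p_x) ≈ -54.24°.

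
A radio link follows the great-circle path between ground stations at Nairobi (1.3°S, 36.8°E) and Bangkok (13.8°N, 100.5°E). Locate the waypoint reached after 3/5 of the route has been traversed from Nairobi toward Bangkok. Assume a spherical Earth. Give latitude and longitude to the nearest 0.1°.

Write both endpoints as unit vectors p₁, p₂ with components (cos φ cos λ, cos φ sin λ, sin φ).
The central angle between the endpoints is δ = arccos(p₁·p₂) ≈ 1.132 rad (64.9°).
Interpolate at f = 3/5 with slerp weights a = sin((1−f)δ)/sin δ ≈ 0.483, b = sin(fδ)/sin δ ≈ 0.694.
p = a·p₁ + b·p₂ ≈ (0.264, 0.952, 0.155); φ = arcsin(p_z) ≈ 8.89°, λ = atan2(p_y, p_x) ≈ 74.50°.

≈ 8.9°N, 74.5°E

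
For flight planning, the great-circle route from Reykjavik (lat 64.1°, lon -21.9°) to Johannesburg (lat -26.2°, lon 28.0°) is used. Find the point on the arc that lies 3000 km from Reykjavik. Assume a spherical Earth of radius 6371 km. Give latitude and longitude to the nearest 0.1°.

≈ lat 41.2°, lon 2.8°

Write both endpoints as unit vectors p₁, p₂ with components (cos φ cos λ, cos φ sin λ, sin φ).
The central angle between the endpoints is δ = arccos(p₁·p₂) ≈ 1.716 rad (98.3°). The total great-circle distance is δ·R ≈ 1.716 × 6371 ≈ 10933 km, so the target fraction is f = 3000/10933 ≈ 0.274.
Interpolate at f ≈ 0.274 with slerp weights a = sin((1−f)δ)/sin δ ≈ 0.958, b = sin(fδ)/sin δ ≈ 0.459.
p = a·p₁ + b·p₂ ≈ (0.751, 0.037, 0.659); φ = arcsin(p_z) ≈ 41.22°, λ = atan2(p_y, p_x) ≈ 2.83°.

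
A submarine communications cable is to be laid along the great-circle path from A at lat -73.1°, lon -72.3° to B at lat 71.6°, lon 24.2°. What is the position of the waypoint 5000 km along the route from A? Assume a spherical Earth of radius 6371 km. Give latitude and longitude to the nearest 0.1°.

The haversine formula gives a central angle δ ≈ 2.735 rad (156.7°) between the endpoints. The total great-circle distance is δ·R ≈ 2.735 × 6371 ≈ 17422 km, so the target fraction is f = 5000/17422 ≈ 0.287.
Interpolate at f ≈ 0.287 with slerp weights a = sin((1−f)δ)/sin δ ≈ 2.347, b = sin(fδ)/sin δ ≈ 1.785.
p = a·p₁ + b·p₂ ≈ (0.721, -0.419, -0.552); φ = arcsin(p_z) ≈ -33.48°, λ = atan2(p_y, p_x) ≈ -30.15°.

≈ lat -33.5°, lon -30.1°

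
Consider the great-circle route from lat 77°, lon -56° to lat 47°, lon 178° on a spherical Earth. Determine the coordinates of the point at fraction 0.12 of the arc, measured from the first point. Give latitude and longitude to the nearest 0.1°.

≈ lat 80.4°, lon -83.0°

Write both endpoints as unit vectors p₁, p₂ with components (cos φ cos λ, cos φ sin λ, sin φ).
The central angle between the endpoints is δ = arccos(p₁·p₂) ≈ 0.899 rad (51.5°).
Interpolate at f = 0.12 with slerp weights a = sin((1−f)δ)/sin δ ≈ 0.909, b = sin(fδ)/sin δ ≈ 0.138.
p = a·p₁ + b·p₂ ≈ (0.021, -0.166, 0.986); φ = arcsin(p_z) ≈ 80.36°, λ = atan2(p_y, p_x) ≈ -82.96°.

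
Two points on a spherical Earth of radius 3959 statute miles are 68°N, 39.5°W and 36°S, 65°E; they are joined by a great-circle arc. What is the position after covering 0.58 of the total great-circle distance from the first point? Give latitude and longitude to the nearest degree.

≈ 14°N, 42°E

Convert each endpoint to a unit vector on the sphere (x = cos φ cos λ, y = cos φ sin λ, z = sin φ).
The central angle between the endpoints is δ = arccos(p₁·p₂) ≈ 2.241 rad (128.4°).
Interpolate at f = 0.58 with slerp weights a = sin((1−f)δ)/sin δ ≈ 1.031, b = sin(fδ)/sin δ ≈ 1.229.
p = a·p₁ + b·p₂ ≈ (0.718, 0.655, 0.233); φ = arcsin(p_z) ≈ 13.50°, λ = atan2(p_y, p_x) ≈ 42.39°.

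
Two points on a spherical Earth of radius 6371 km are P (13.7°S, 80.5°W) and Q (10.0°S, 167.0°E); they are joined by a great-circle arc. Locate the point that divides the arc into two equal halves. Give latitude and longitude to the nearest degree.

Write both endpoints as unit vectors p₁, p₂ with components (cos φ cos λ, cos φ sin λ, sin φ).
The central angle between the endpoints is δ = arccos(p₁·p₂) ≈ 1.902 rad (109.0°).
Interpolate at f = 1/2 with slerp weights a = sin((1−f)δ)/sin δ ≈ 0.861, b = sin(fδ)/sin δ ≈ 0.861.
p = a·p₁ + b·p₂ ≈ (-0.688, -0.634, -0.353); φ = arcsin(p_z) ≈ -20.69°, λ = atan2(p_y, p_x) ≈ -137.33°.

≈ (21°S, 137°W)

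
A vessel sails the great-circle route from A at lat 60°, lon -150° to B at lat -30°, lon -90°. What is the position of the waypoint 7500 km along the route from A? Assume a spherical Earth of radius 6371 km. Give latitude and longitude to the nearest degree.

Write both endpoints as unit vectors p₁, p₂ with components (cos φ cos λ, cos φ sin λ, sin φ).
The central angle between the endpoints is δ = arccos(p₁·p₂) ≈ 1.789 rad (102.5°). The total great-circle distance is δ·R ≈ 1.789 × 6371 ≈ 11398 km, so the target fraction is f = 7500/11398 ≈ 0.658.
Interpolate at f ≈ 0.658 with slerp weights a = sin((1−f)δ)/sin δ ≈ 0.588, b = sin(fδ)/sin δ ≈ 0.946.
p = a·p₁ + b·p₂ ≈ (-0.255, -0.966, 0.037); φ = arcsin(p_z) ≈ 2.09°, λ = atan2(p_y, p_x) ≈ -104.77°.

≈ lat 2°, lon -105°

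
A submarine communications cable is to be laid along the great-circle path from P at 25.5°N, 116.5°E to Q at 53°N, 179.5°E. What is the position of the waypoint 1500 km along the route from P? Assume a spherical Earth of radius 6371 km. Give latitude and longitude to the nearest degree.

Write both endpoints as unit vectors p₁, p₂ with components (cos φ cos λ, cos φ sin λ, sin φ).
The central angle between the endpoints is δ = arccos(p₁·p₂) ≈ 0.939 rad (53.8°). The total great-circle distance is δ·R ≈ 0.939 × 6371 ≈ 5984 km, so the target fraction is f = 1500/5984 ≈ 0.251.
Interpolate at f ≈ 0.251 with slerp weights a = sin((1−f)δ)/sin δ ≈ 0.802, b = sin(fδ)/sin δ ≈ 0.289.
p = a·p₁ + b·p₂ ≈ (-0.497, 0.649, 0.576); φ = arcsin(p_z) ≈ 35.17°, λ = atan2(p_y, p_x) ≈ 127.43°.

≈ 35°N, 127°E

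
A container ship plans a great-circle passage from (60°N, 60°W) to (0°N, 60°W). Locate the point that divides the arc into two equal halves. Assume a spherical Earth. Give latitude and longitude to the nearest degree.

≈ (30°N, 60°W)

Write both endpoints as unit vectors p₁, p₂ with components (cos φ cos λ, cos φ sin λ, sin φ).
The central angle between the endpoints is δ = arccos(p₁·p₂) ≈ 1.047 rad (60.0°).
Interpolate at f = 1/2 with slerp weights a = sin((1−f)δ)/sin δ ≈ 0.577, b = sin(fδ)/sin δ ≈ 0.577.
p = a·p₁ + b·p₂ ≈ (0.433, -0.750, 0.500); φ = arcsin(p_z) ≈ 30.00°, λ = atan2(p_y, p_x) ≈ -60.00°.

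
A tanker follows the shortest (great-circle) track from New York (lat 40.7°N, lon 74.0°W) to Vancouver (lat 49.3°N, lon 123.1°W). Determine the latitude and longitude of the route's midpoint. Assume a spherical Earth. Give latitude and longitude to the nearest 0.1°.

≈ lat 47.7°N, lon 96.6°W

Convert each endpoint to a unit vector on the sphere (x = cos φ cos λ, y = cos φ sin λ, z = sin φ).
The central angle between the endpoints is δ = arccos(p₁·p₂) ≈ 0.613 rad (35.1°).
Interpolate at f = 1/2 with slerp weights a = sin((1−f)δ)/sin δ ≈ 0.524, b = sin(fδ)/sin δ ≈ 0.524.
p = a·p₁ + b·p₂ ≈ (-0.077, -0.669, 0.740); φ = arcsin(p_z) ≈ 47.69°, λ = atan2(p_y, p_x) ≈ -96.58°.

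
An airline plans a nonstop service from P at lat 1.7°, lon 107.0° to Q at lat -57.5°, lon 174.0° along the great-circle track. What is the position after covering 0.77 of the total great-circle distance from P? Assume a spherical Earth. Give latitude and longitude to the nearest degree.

Write both endpoints as unit vectors p₁, p₂ with components (cos φ cos λ, cos φ sin λ, sin φ).
The central angle between the endpoints is δ = arccos(p₁·p₂) ≈ 1.385 rad (79.3°).
Interpolate at f = 0.77 with slerp weights a = sin((1−f)δ)/sin δ ≈ 0.319, b = sin(fδ)/sin δ ≈ 0.891.
p = a·p₁ + b·p₂ ≈ (-0.569, 0.355, -0.742); φ = arcsin(p_z) ≈ -47.89°, λ = atan2(p_y, p_x) ≈ 148.07°.

≈ lat -48°, lon 148°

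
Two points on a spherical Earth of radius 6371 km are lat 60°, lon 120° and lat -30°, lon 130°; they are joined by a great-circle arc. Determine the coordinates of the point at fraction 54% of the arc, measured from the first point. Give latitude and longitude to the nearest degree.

Convert each endpoint to a unit vector on the sphere (x = cos φ cos λ, y = cos φ sin λ, z = sin φ).
The central angle between the endpoints is δ = arccos(p₁·p₂) ≈ 1.577 rad (90.4°).
Interpolate at f = 0.54 with slerp weights a = sin((1−f)δ)/sin δ ≈ 0.664, b = sin(fδ)/sin δ ≈ 0.752.
p = a·p₁ + b·p₂ ≈ (-0.585, 0.787, 0.198); φ = arcsin(p_z) ≈ 11.45°, λ = atan2(p_y, p_x) ≈ 126.63°.

≈ lat 11°, lon 127°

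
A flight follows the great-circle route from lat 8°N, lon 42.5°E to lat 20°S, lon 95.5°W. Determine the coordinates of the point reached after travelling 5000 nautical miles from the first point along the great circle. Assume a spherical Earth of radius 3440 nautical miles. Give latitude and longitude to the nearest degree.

Write both endpoints as unit vectors p₁, p₂ with components (cos φ cos λ, cos φ sin λ, sin φ).
The central angle between the endpoints is δ = arccos(p₁·p₂) ≈ 2.403 rad (137.7°). The total great-circle distance is δ·R ≈ 2.403 × 3440 ≈ 8265 nmi, so the target fraction is f = 5000/8265 ≈ 0.605.
Interpolate at f ≈ 0.605 with slerp weights a = sin((1−f)δ)/sin δ ≈ 1.207, b = sin(fδ)/sin δ ≈ 1.474.
p = a·p₁ + b·p₂ ≈ (0.748, -0.572, -0.336); φ = arcsin(p_z) ≈ -19.65°, λ = atan2(p_y, p_x) ≈ -37.38°.

≈ lat 20°S, lon 37°W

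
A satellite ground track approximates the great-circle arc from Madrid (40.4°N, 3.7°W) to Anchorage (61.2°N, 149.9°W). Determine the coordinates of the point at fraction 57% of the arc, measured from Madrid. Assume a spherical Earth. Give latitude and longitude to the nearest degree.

≈ (76°N, 57°W)

The haversine formula gives a central angle δ ≈ 1.305 rad (74.7°) between the endpoints.
Interpolate at f = 0.57 with slerp weights a = sin((1−f)δ)/sin δ ≈ 0.551, b = sin(fδ)/sin δ ≈ 0.702.
p = a·p₁ + b·p₂ ≈ (0.127, -0.197, 0.972); φ = arcsin(p_z) ≈ 76.48°, λ = atan2(p_y, p_x) ≈ -57.22°.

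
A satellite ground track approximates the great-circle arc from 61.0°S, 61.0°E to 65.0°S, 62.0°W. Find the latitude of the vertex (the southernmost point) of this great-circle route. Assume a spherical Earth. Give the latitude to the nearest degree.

The great circle lies in the plane with unit normal n̂ = (p₁ × p₂)/|p₁ × p₂|.
Here n̂_z ≈ -0.235; the vertex latitude is φ_max = arccos|n̂_z| ≈ 76.4°.

≈ 76°S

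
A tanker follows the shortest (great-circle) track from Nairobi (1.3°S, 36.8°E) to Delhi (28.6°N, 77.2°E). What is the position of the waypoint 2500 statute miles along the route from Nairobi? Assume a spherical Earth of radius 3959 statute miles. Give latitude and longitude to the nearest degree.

From cos δ = sin φ₁ sin φ₂ + cos φ₁ cos φ₂ cos Δλ, the central angle is δ ≈ 0.853 rad (48.9°). The total great-circle distance is δ·R ≈ 0.853 × 3959 ≈ 3378 mi, so the target fraction is f = 2500/3378 ≈ 0.740.
Interpolate at f ≈ 0.740 with slerp weights a = sin((1−f)δ)/sin δ ≈ 0.292, b = sin(fδ)/sin δ ≈ 0.784.
p = a·p₁ + b·p₂ ≈ (0.386, 0.846, 0.368); φ = arcsin(p_z) ≈ 21.62°, λ = atan2(p_y, p_x) ≈ 65.46°.

≈ 22°N, 65°E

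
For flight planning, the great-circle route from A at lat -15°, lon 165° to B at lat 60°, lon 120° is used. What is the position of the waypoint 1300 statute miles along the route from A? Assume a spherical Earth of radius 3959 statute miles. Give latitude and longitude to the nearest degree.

Convert each endpoint to a unit vector on the sphere (x = cos φ cos λ, y = cos φ sin λ, z = sin φ).
The central angle between the endpoints is δ = arccos(p₁·p₂) ≈ 1.453 rad (83.3°). The total great-circle distance is δ·R ≈ 1.453 × 3959 ≈ 5753 mi, so the target fraction is f = 1300/5753 ≈ 0.226.
Interpolate at f ≈ 0.226 with slerp weights a = sin((1−f)δ)/sin δ ≈ 0.908, b = sin(fδ)/sin δ ≈ 0.325.
p = a·p₁ + b·p₂ ≈ (-0.929, 0.368, 0.046); φ = arcsin(p_z) ≈ 2.64°, λ = atan2(p_y, p_x) ≈ 158.40°.

≈ lat 3°, lon 158°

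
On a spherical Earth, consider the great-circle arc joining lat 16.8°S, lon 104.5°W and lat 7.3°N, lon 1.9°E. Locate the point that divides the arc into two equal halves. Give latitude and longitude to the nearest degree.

Write both endpoints as unit vectors p₁, p₂ with components (cos φ cos λ, cos φ sin λ, sin φ).
The central angle between the endpoints is δ = arccos(p₁·p₂) ≈ 1.881 rad (107.7°).
Interpolate at f = 1/2 with slerp weights a = sin((1−f)δ)/sin δ ≈ 0.848, b = sin(fδ)/sin δ ≈ 0.848.
p = a·p₁ + b·p₂ ≈ (0.637, -0.758, -0.137); φ = arcsin(p_z) ≈ -7.90°, λ = atan2(p_y, p_x) ≈ -49.94°.

≈ lat 8°S, lon 50°W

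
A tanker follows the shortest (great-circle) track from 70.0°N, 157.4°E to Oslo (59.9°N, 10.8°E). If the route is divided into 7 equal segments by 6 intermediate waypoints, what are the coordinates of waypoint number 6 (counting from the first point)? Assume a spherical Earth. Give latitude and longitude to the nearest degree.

≈ 66°N, 15°E

The haversine formula gives a central angle δ ≈ 0.837 rad (48.0°) between the endpoints.
Interpolate at f = 6/7 with slerp weights a = sin((1−f)δ)/sin δ ≈ 0.161, b = sin(fδ)/sin δ ≈ 0.885.
p = a·p₁ + b·p₂ ≈ (0.385, 0.104, 0.917); φ = arcsin(p_z) ≈ 66.47°, λ = atan2(p_y, p_x) ≈ 15.14°.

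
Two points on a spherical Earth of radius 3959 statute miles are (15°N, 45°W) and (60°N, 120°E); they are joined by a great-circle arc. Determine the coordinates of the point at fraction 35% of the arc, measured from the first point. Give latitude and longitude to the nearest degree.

Convert each endpoint to a unit vector on the sphere (x = cos φ cos λ, y = cos φ sin λ, z = sin φ).
The central angle between the endpoints is δ = arccos(p₁·p₂) ≈ 1.816 rad (104.0°).
Interpolate at f = 0.35 with slerp weights a = sin((1−f)δ)/sin δ ≈ 0.953, b = sin(fδ)/sin δ ≈ 0.612.
p = a·p₁ + b·p₂ ≈ (0.498, -0.386, 0.776); φ = arcsin(p_z) ≈ 50.94°, λ = atan2(p_y, p_x) ≈ -37.78°.

≈ (51°N, 38°W)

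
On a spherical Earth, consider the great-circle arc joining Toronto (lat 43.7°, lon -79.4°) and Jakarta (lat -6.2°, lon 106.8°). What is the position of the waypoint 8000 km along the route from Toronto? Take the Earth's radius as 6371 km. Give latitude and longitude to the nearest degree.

Convert each endpoint to a unit vector on the sphere (x = cos φ cos λ, y = cos φ sin λ, z = sin φ).
The central angle between the endpoints is δ = arccos(p₁·p₂) ≈ 2.480 rad (142.1°). The total great-circle distance is δ·R ≈ 2.480 × 6371 ≈ 15801 km, so the target fraction is f = 8000/15801 ≈ 0.506.
Interpolate at f ≈ 0.506 with slerp weights a = sin((1−f)δ)/sin δ ≈ 1.531, b = sin(fδ)/sin δ ≈ 1.548.
p = a·p₁ + b·p₂ ≈ (-0.241, 0.385, 0.891); φ = arcsin(p_z) ≈ 62.99°, λ = atan2(p_y, p_x) ≈ 122.06°.

≈ lat 63°, lon 122°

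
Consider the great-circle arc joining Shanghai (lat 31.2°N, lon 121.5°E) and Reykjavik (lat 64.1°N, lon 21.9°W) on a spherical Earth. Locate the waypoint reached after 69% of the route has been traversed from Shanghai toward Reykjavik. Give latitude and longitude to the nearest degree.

≈ lat 77°N, lon 50°E

Convert each endpoint to a unit vector on the sphere (x = cos φ cos λ, y = cos φ sin λ, z = sin φ).
The central angle between the endpoints is δ = arccos(p₁·p₂) ≈ 1.404 rad (80.4°).
Interpolate at f = 0.69 with slerp weights a = sin((1−f)δ)/sin δ ≈ 0.428, b = sin(fδ)/sin δ ≈ 0.836.
p = a·p₁ + b·p₂ ≈ (0.148, 0.176, 0.973); φ = arcsin(p_z) ≈ 76.73°, λ = atan2(p_y, p_x) ≈ 49.95°.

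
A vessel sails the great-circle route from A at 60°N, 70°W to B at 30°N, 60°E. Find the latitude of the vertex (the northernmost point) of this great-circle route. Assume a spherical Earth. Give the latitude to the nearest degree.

≈ 70°N

The great circle lies in the plane with unit normal n̂ = (p₁ × p₂)/|p₁ × p₂|.
Here n̂_z ≈ +0.336; the vertex latitude is φ_max = arccos|n̂_z| ≈ 70.4°.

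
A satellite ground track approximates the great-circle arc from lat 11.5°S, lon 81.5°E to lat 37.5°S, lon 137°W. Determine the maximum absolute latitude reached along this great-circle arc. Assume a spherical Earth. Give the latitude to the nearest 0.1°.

The great circle lies in the plane with unit normal n̂ = (p₁ × p₂)/|p₁ × p₂|.
Here n̂_z ≈ +0.554; the vertex latitude is φ_max = arccos|n̂_z| ≈ 56.3°.

≈ 56.3°S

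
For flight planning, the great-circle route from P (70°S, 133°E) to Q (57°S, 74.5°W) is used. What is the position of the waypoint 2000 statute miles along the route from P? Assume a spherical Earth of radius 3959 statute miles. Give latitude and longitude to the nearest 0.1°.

≈ (78.3°S, 96.8°W)

Convert each endpoint to a unit vector on the sphere (x = cos φ cos λ, y = cos φ sin λ, z = sin φ).
The central angle between the endpoints is δ = arccos(p₁·p₂) ≈ 0.898 rad (51.5°). The total great-circle distance is δ·R ≈ 0.898 × 3959 ≈ 3557 mi, so the target fraction is f = 2000/3557 ≈ 0.562.
Interpolate at f ≈ 0.562 with slerp weights a = sin((1−f)δ)/sin δ ≈ 0.490, b = sin(fδ)/sin δ ≈ 0.619.
p = a·p₁ + b·p₂ ≈ (-0.024, -0.202, -0.979); φ = arcsin(p_z) ≈ -78.25°, λ = atan2(p_y, p_x) ≈ -96.83°.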